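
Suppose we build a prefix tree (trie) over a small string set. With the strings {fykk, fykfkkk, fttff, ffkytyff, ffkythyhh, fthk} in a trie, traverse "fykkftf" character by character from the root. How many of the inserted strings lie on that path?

Walk "fykkftf" from the root; an end-of-word marker is hit whenever a stored word is a prefix of "fykkftf".
Prefixes of the query that are stored words: "fykk"
Count: 1

1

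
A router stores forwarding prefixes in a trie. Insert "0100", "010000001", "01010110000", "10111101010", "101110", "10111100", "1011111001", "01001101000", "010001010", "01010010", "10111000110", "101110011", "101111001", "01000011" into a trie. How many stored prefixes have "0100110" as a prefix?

1

Filter for entries beginning with "0100110":
Words under "0100110": 01001101000
Count: 1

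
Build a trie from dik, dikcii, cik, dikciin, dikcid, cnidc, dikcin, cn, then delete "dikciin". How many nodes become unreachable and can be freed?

Walk "dikciin" from the leaf back toward the root, removing each node that no remaining word uses.
The suffix "n" (1 node) is used only by "dikciin"; "dikcii" is itself a stored word, so pruning stops there.
Nodes removed: 1

1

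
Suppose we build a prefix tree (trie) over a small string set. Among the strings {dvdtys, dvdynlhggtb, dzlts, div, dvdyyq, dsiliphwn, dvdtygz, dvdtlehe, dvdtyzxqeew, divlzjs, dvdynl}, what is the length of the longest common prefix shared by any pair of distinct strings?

6

Look for the deepest trie node that still has at least two words in its subtree.
"dvdynl" and "dvdynlhggtb" agree on "dvdynl" (6 characters) before diverging; nothing deeper is shared.
Longest shared-prefix length: 6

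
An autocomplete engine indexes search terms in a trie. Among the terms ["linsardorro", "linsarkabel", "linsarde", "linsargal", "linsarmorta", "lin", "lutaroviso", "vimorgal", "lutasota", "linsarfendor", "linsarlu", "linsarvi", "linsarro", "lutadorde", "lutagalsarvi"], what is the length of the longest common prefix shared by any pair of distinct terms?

7

Look for the deepest trie node that still has at least two words in its subtree.
e.g. "linsarde" and "linsardorro" share the prefix "linsard" of length 7; no pair shares a longer one.
Longest shared-prefix length: 7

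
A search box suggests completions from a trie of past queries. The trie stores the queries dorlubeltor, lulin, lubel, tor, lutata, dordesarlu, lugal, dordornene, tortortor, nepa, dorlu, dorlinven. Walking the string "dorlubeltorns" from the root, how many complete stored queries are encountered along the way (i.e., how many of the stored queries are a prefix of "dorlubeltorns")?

2

Check each prefix of "dorlubeltorns" against the stored set — each match is an end-marker on the path.
Prefixes of the query that are stored words: "dorlu", "dorlubeltor"
Count: 2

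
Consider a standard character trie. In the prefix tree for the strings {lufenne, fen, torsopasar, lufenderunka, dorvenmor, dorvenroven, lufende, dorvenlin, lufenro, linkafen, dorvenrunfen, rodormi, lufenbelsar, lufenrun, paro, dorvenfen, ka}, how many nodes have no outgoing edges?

16

A leaf is a node with no children — equivalently, the end of a word that is not a proper prefix of any other stored word.
Those words: "dorvenfen", "dorvenlin", "dorvenmor", "dorvenroven", "dorvenrunfen", "fen", "ka", "linkafen", "lufenbelsar", "lufenderunka", "lufenne", "lufenro", "lufenrun", "paro", "rodormi", "torsopasar"
Leaf count: 16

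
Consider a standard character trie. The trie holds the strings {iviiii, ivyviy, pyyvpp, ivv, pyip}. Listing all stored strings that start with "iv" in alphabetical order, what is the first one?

Words with prefix "iv", in lexicographic order: "iviiii", "ivv", "ivyviy"
Position 1: iviiii

iviiii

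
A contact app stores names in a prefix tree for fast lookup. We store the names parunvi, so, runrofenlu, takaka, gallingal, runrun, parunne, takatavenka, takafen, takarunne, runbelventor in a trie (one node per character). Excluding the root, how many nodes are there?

62

For each word, the new-node count is its length minus the longest prefix already in the trie:
  "parunvi" → 7 new (p, a, r, u, n, v, i)
  "so" → 2 new (s, o)
  "runrofenlu" → 10 new (r, u, n, r, o, f, e, n, l, u)
  "takaka" → 6 new (t, a, k, a, k, a)
  "gallingal" → 9 new (g, a, l, l, i, n, g, a, l)
  "runrun" → prefix "runr" already present; 2 new (u, n)
  "parunne" → prefix "parun" already present; 2 new (n, e)
  "takatavenka" → prefix "taka" already present; 7 new (t, a, v, e, n, k, a)
  "takafen" → prefix "taka" already present; 3 new (f, e, n)
  "takarunne" → prefix "taka" already present; 5 new (r, u, n, n, e)
  "runbelventor" → prefix "run" already present; 9 new (b, e, l, v, e, n, t, o, r)
Total nodes = 7 + 2 + 10 + 6 + 9 + 2 + 2 + 7 + 3 + 5 + 9 = 62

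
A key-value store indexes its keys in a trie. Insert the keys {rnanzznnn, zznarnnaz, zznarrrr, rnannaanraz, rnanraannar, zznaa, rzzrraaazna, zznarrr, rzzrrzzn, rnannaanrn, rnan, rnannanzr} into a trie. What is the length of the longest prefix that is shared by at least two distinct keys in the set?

9

Look for the deepest trie node that still has at least two words in its subtree.
e.g. "rnannaanraz" and "rnannaanrn" share the prefix "rnannaanr" of length 9; no pair shares a longer one.
Longest shared-prefix length: 9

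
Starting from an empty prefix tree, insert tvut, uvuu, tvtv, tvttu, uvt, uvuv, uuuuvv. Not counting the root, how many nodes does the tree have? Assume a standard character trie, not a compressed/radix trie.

19

Insert word by word; a character creates a node only if that edge doesn't already exist:
  "tvut" → 4 new (t, v, u, t)
  "uvuu" → 4 new (u, v, u, u)
  "tvtv" → prefix "tv" already present; 2 new (t, v)
  "tvttu" → prefix "tvt" already present; 2 new (t, u)
  "uvt" → prefix "uv" already present; 1 new (t)
  "uvuv" → prefix "uvu" already present; 1 new (v)
  "uuuuvv" → prefix "u" already present; 5 new (u, u, u, v, v)
Total nodes = 4 + 4 + 2 + 2 + 1 + 1 + 5 = 19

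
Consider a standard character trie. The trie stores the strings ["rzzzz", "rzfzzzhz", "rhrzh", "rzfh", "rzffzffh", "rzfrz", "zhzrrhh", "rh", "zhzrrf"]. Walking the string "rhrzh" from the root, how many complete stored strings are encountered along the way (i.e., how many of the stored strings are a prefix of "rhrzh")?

2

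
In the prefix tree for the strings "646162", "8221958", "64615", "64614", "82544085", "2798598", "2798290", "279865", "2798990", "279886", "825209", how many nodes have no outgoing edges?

11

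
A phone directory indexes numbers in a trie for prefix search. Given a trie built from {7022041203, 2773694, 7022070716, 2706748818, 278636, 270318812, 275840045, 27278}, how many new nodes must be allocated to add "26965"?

4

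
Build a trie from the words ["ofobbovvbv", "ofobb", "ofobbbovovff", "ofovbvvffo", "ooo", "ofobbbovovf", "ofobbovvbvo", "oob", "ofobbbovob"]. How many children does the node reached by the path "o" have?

The children of the "o" node are the distinct next characters among strings starting with "o".
Characters that immediately follow "o" among the stored strings: {f, o}.
That node has 2 child edges.

2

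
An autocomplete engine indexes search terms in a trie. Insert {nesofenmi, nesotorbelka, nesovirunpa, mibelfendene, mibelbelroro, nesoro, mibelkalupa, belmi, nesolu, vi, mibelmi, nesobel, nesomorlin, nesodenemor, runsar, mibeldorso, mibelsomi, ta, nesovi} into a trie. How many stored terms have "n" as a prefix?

9

Traverse to the node for "n", then collect every word in that subtree.
Words under "n": nesobel, nesodenemor, nesofenmi, nesolu, nesomorlin, nesoro, nesotorbelka, nesovi, nesovirunpa
Count: 9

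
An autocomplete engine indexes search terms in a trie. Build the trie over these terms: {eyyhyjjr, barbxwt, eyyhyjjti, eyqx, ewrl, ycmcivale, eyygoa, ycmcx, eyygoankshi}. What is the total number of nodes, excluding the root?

Trace insertions, counting only characters that open a new branch:
  "eyyhyjjr" → 8 new (e, y, y, h, y, j, j, r)
  "barbxwt" → 7 new (b, a, r, b, x, w, t)
  "eyyhyjjti" → prefix "eyyhyjj" already present; 2 new (t, i)
  "eyqx" → prefix "ey" already present; 2 new (q, x)
  "ewrl" → prefix "e" already present; 3 new (w, r, l)
  "ycmcivale" → 9 new (y, c, m, c, i, v, a, l, e)
  "eyygoa" → prefix "eyy" already present; 3 new (g, o, a)
  "ycmcx" → prefix "ycmc" already present; 1 new (x)
  "eyygoankshi" → prefix "eyygoa" already present; 5 new (n, k, s, h, i)
Total nodes = 8 + 7 + 2 + 2 + 3 + 9 + 3 + 1 + 5 = 40

40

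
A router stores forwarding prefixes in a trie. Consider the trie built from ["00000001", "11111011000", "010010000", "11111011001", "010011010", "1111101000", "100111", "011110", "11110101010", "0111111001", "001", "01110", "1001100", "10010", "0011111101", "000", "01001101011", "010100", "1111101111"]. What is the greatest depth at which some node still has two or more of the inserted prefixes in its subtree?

10

Equivalently: take the maximum, over all pairs, of their longest common prefix length.
e.g. "11111011000" and "11111011001" share the prefix "1111101100" of length 10; no pair shares a longer one.
Longest shared-prefix length: 10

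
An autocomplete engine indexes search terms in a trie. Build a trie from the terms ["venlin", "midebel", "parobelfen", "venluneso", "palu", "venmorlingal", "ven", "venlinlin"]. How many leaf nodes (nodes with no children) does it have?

A leaf is a node with no children — equivalently, the end of a word that is not a proper prefix of any other stored word.
Those words: "midebel", "palu", "parobelfen", "venlinlin", "venluneso", "venmorlingal"
Leaf count: 6

6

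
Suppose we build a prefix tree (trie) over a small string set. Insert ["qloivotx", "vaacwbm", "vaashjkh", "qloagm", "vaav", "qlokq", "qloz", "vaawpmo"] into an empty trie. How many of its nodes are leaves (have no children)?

8

A leaf is a node with no children — equivalently, the end of a word that is not a proper prefix of any other stored word.
Those words: "qloagm", "qloivotx", "qlokq", "qloz", "vaacwbm", "vaashjkh", "vaav", "vaawpmo"
Leaf count: 8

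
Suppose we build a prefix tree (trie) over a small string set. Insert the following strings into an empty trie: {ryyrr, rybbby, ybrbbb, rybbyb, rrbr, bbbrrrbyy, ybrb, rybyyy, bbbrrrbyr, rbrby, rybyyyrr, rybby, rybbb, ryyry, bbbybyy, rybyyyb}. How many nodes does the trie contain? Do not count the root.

45

Insert word by word; a character creates a node only if that edge doesn't already exist:
  "ryyrr" → 5 new (r, y, y, r, r)
  "rybbby" → prefix "ry" already present; 4 new (b, b, b, y)
  "ybrbbb" → 6 new (y, b, r, b, b, b)
  "rybbyb" → prefix "rybb" already present; 2 new (y, b)
  "rrbr" → prefix "r" already present; 3 new (r, b, r)
  "bbbrrrbyy" → 9 new (b, b, b, r, r, r, b, y, y)
  "ybrb" → prefix "ybrb" already present; 0 new (none)
  "rybyyy" → prefix "ryb" already present; 3 new (y, y, y)
  "bbbrrrbyr" → prefix "bbbrrrby" already present; 1 new (r)
  "rbrby" → prefix "r" already present; 4 new (b, r, b, y)
  "rybyyyrr" → prefix "rybyyy" already present; 2 new (r, r)
  "rybby" → prefix "rybby" already present; 0 new (none)
  "rybbb" → prefix "rybbb" already present; 0 new (none)
  "ryyry" → prefix "ryyr" already present; 1 new (y)
  "bbbybyy" → prefix "bbb" already present; 4 new (y, b, y, y)
  "rybyyyb" → prefix "rybyyy" already present; 1 new (b)
Total nodes = 5 + 4 + 6 + 2 + 3 + 9 + 0 + 3 + 1 + 4 + 2 + 0 + 0 + 1 + 4 + 1 = 45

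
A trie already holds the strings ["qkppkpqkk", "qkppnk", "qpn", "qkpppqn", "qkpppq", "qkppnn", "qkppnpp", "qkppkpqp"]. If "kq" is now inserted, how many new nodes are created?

2

Nothing in the trie begins with "k"; the whole of "kq" is new.
2 − 0 = 2 new nodes.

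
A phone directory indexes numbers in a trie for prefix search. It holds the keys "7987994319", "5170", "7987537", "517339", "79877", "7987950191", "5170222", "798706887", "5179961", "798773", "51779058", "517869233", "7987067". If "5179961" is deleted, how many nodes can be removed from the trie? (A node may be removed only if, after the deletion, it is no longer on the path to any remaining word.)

4

After clearing the end-marker at "5179961", prune upward until reaching a node still needed by another word.
The suffix "9961" (4 nodes) is used only by "5179961"; the node for "517" still has the child "0", so pruning stops there.
Nodes removed: 4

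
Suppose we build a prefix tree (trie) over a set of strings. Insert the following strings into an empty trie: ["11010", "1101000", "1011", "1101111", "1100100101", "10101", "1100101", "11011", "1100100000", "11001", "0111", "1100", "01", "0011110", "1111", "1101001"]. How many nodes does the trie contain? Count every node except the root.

Trie structure (* marks end of a word):
(root)
├─ 0
│  ├─ 0
│  │  └─ 1
│  │     └─ 1
│  │        └─ 1
│  │           └─ 1
│  │              └─ 0 *
│  └─ 1 *
│     └─ 1
│        └─ 1 *
└─ 1
   ├─ 0
   │  └─ 1
   │     ├─ 0
   │     │  └─ 1 *
   │     └─ 1 *
   └─ 1
      ├─ 0
      │  ├─ 0 *
      │  │  └─ 1 *
      │  │     └─ 0
      │  │        ├─ 0
      │  │        │  ├─ 0
      │  │        │  │  └─ 0
      │  │        │  │     └─ 0 *
      │  │        │  └─ 1
      │  │        │     └─ 0
      │  │        │        └─ 1 *
      │  │        └─ 1 *
      │  └─ 1
      │     ├─ 0 *
      │     │  └─ 0
      │     │     ├─ 0 *
      │     │     └─ 1 *
      │     └─ 1 *
      │        └─ 1
      │           └─ 1 *
      └─ 1
         └─ 1 *
Counting every labelled node above: 39.

39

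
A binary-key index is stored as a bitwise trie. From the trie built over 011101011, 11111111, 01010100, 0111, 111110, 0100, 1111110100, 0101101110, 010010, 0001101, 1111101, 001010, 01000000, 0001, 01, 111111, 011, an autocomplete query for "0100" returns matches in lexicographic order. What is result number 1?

0100

Filter for "0100…" and sort: "0100", "01000000", "010010"
Position 1: 0100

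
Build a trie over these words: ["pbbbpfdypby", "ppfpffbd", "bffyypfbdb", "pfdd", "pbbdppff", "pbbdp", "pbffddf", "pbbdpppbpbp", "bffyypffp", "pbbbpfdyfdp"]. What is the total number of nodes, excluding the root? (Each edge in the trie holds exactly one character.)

51

For each word, the new-node count is its length minus the longest prefix already in the trie:
  "pbbbpfdypby" → 11 new (p, b, b, b, p, f, d, y, p, b, y)
  "ppfpffbd" → prefix "p" already present; 7 new (p, f, p, f, f, b, d)
  "bffyypfbdb" → 10 new (b, f, f, y, y, p, f, b, d, b)
  "pfdd" → prefix "p" already present; 3 new (f, d, d)
  "pbbdppff" → prefix "pbb" already present; 5 new (d, p, p, f, f)
  "pbbdp" → prefix "pbbdp" already present; 0 new (none)
  "pbffddf" → prefix "pb" already present; 5 new (f, f, d, d, f)
  "pbbdpppbpbp" → prefix "pbbdpp" already present; 5 new (p, b, p, b, p)
  "bffyypffp" → prefix "bffyypf" already present; 2 new (f, p)
  "pbbbpfdyfdp" → prefix "pbbbpfdy" already present; 3 new (f, d, p)
Total nodes = 11 + 7 + 10 + 3 + 5 + 0 + 5 + 5 + 2 + 3 = 51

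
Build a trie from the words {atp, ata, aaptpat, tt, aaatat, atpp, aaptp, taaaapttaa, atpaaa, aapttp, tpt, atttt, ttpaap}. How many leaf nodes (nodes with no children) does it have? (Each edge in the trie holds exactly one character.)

10

Leaves are exactly the stored words that no other stored word extends.
Those words: "aaatat", "aaptpat", "aapttp", "ata", "atpaaa", "atpp", "atttt", "taaaapttaa", "tpt", "ttpaap"
Leaf count: 10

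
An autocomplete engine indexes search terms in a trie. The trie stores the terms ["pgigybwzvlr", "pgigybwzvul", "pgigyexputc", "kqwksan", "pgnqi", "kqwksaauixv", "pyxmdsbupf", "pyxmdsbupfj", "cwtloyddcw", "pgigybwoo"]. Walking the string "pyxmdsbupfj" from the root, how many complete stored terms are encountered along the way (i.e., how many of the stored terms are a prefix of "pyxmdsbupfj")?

2

Walk "pyxmdsbupfj" from the root; an end-of-word marker is hit whenever a stored word is a prefix of "pyxmdsbupfj".
Prefixes of the query that are stored words: "pyxmdsbupf", "pyxmdsbupfj"
Count: 2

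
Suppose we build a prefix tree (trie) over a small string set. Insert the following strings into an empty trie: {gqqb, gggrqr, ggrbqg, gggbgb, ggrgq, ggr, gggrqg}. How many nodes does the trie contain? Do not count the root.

For each word, the new-node count is its length minus the longest prefix already in the trie:
  "gqqb" → 4 new (g, q, q, b)
  "gggrqr" → prefix "g" already present; 5 new (g, g, r, q, r)
  "ggrbqg" → prefix "gg" already present; 4 new (r, b, q, g)
  "gggbgb" → prefix "ggg" already present; 3 new (b, g, b)
  "ggrgq" → prefix "ggr" already present; 2 new (g, q)
  "ggr" → prefix "ggr" already present; 0 new (none)
  "gggrqg" → prefix "gggrq" already present; 1 new (g)
Total nodes = 4 + 5 + 4 + 3 + 2 + 0 + 1 = 19

19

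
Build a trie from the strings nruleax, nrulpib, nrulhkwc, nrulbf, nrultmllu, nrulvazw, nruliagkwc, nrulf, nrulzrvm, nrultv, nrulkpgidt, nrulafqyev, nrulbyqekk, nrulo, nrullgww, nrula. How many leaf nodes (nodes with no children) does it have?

15

Leaves are exactly the stored words that no other stored word extends.
Those words: "nrulafqyev", "nrulbf", "nrulbyqekk", "nruleax", "nrulf", "nrulhkwc", "nruliagkwc", "nrulkpgidt", "nrullgww", "nrulo", "nrulpib", "nrultmllu", "nrultv", "nrulvazw", "nrulzrvm"
Leaf count: 15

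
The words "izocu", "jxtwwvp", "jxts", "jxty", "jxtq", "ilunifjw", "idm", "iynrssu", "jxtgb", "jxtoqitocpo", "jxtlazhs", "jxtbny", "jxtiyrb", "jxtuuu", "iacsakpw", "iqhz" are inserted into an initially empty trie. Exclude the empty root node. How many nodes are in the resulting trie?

65

Insert word by word; a character creates a node only if that edge doesn't already exist:
  "izocu" → 5 new (i, z, o, c, u)
  "jxtwwvp" → 7 new (j, x, t, w, w, v, p)
  "jxts" → prefix "jxt" already present; 1 new (s)
  "jxty" → prefix "jxt" already present; 1 new (y)
  "jxtq" → prefix "jxt" already present; 1 new (q)
  "ilunifjw" → prefix "i" already present; 7 new (l, u, n, i, f, j, w)
  "idm" → prefix "i" already present; 2 new (d, m)
  "iynrssu" → prefix "i" already present; 6 new (y, n, r, s, s, u)
  "jxtgb" → prefix "jxt" already present; 2 new (g, b)
  "jxtoqitocpo" → prefix "jxt" already present; 8 new (o, q, i, t, o, c, p, o)
  "jxtlazhs" → prefix "jxt" already present; 5 new (l, a, z, h, s)
  "jxtbny" → prefix "jxt" already present; 3 new (b, n, y)
  "jxtiyrb" → prefix "jxt" already present; 4 new (i, y, r, b)
  "jxtuuu" → prefix "jxt" already present; 3 new (u, u, u)
  "iacsakpw" → prefix "i" already present; 7 new (a, c, s, a, k, p, w)
  "iqhz" → prefix "i" already present; 3 new (q, h, z)
Total nodes = 5 + 7 + 1 + 1 + 1 + 7 + 2 + 6 + 2 + 8 + 5 + 3 + 4 + 3 + 7 + 3 = 65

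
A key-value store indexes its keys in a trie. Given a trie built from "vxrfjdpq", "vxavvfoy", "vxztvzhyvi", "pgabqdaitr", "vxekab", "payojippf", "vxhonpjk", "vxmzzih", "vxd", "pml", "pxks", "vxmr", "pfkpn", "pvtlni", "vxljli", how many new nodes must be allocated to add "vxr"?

"vxr" is already a full path in the trie; only an end-marker is added.
No new nodes are needed: 0.

0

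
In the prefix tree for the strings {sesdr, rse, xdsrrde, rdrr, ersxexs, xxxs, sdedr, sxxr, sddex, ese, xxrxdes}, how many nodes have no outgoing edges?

A leaf is a node with no children — equivalently, the end of a word that is not a proper prefix of any other stored word.
Those words: "ersxexs", "ese", "rdrr", "rse", "sddex", "sdedr", "sesdr", "sxxr", "xdsrrde", "xxrxdes", "xxxs"
Leaf count: 11

11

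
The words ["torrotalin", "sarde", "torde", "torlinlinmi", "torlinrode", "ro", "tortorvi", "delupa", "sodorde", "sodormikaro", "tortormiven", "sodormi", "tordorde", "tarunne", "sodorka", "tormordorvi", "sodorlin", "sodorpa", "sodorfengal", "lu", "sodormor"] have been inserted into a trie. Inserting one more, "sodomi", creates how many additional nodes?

2

Walking "sodomi" from the root, the first 4 characters ("sodo") follow existing edges; "m" is the first miss.
Each of the 2 remaining characters creates one node.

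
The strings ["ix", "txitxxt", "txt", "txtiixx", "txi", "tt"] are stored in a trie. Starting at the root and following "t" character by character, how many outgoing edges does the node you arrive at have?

2

The children of the "t" node are the distinct next characters among strings starting with "t".
Distinct next characters after "t": t, x.
That node has 2 child edges.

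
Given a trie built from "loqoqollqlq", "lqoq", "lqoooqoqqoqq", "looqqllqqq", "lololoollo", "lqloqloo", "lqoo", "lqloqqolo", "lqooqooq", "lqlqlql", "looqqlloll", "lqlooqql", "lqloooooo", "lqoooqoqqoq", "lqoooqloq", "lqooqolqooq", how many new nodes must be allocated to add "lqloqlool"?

Walking "lqloqlool" from the root, the first 8 characters ("lqloqloo") follow existing edges; "l" is the first miss.
New nodes needed: |"lqloqlool"| − 8 = 9 − 8 = 1.

1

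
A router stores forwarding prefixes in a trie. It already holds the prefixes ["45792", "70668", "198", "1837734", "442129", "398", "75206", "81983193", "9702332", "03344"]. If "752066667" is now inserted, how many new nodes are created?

4

The longest prefix of "752066667" already in the trie is "75206" (length 5).
Each of the 4 remaining characters creates one node.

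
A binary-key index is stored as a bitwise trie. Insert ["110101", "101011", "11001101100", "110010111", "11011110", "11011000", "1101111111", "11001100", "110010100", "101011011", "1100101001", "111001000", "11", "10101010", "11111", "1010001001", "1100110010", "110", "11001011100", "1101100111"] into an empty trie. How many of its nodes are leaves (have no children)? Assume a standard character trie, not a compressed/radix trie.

14

A leaf is a node with no children — equivalently, the end of a word that is not a proper prefix of any other stored word.
Those words: "1010001001", "10101010", "101011011", "1100101001", "11001011100", "1100110010", "11001101100", "110101", "11011000", "1101100111", "11011110", "1101111111", "111001000", "11111"
Leaf count: 14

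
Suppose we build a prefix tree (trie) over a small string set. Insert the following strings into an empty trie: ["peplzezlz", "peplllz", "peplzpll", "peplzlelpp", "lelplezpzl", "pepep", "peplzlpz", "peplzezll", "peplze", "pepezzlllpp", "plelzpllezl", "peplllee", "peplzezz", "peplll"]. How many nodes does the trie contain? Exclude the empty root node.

55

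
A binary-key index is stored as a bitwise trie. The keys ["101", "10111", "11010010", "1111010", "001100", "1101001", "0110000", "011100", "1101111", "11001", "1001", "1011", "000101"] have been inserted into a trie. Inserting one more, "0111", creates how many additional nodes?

0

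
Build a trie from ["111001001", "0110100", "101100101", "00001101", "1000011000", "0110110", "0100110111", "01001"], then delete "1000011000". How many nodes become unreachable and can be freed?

8

After clearing the end-marker at "1000011000", prune upward until reaching a node still needed by another word.
The suffix "00011000" (8 nodes) is used only by "1000011000"; the node for "10" still has the child "1", so pruning stops there.
Nodes removed: 8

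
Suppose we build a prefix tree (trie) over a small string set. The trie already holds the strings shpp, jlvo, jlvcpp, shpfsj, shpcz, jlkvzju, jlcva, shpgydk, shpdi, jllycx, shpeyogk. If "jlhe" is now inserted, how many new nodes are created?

2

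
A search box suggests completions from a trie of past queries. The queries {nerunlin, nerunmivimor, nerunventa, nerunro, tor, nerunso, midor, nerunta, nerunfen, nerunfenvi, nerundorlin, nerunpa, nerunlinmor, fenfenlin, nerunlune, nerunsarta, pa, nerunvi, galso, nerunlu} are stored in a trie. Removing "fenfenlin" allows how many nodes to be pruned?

9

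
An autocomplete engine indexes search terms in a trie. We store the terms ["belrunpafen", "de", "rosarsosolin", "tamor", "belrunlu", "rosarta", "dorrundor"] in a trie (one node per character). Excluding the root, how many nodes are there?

42

Count nodes per top-level branch (shared prefixes stored once):
  'b'-branch (belrunlu, belrunpafen): 13 nodes
  'd'-branch (de, dorrundor): 10 nodes
  'r'-branch (rosarsosolin, rosarta): 14 nodes
  't'-branch (tamor): 5 nodes
Sum: 42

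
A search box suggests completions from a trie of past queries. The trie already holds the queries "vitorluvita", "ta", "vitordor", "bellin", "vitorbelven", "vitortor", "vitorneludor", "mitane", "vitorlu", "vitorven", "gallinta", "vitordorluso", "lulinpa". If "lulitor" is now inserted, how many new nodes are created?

3

"luli" is already a path in the trie; the remaining "tor" must be added.
New nodes needed: |"lulitor"| − 4 = 7 − 4 = 3.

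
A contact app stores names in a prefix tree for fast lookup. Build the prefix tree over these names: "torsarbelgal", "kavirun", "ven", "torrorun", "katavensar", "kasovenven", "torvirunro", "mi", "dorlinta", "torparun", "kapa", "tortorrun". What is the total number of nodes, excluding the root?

73

Count nodes per top-level branch (shared prefixes stored once):
  'd'-branch (dorlinta): 8 nodes
  'k'-branch (kapa, kasovenven, katavensar, kavirun): 25 nodes
  'm'-branch (mi): 2 nodes
  't'-branch (torparun, torrorun, torsarbelgal, tortorrun, torvirunro): 35 nodes
  'v'-branch (ven): 3 nodes
Sum: 73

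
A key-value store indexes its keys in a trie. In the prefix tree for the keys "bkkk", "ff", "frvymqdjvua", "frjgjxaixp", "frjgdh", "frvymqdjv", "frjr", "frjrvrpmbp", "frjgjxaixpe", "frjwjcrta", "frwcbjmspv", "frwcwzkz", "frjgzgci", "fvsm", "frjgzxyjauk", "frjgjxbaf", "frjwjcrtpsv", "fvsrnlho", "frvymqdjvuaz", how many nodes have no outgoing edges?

15

Leaves are exactly the stored words that no other stored word extends.
Those words: "bkkk", "ff", "frjgdh", "frjgjxaixpe", "frjgjxbaf", "frjgzgci", "frjgzxyjauk", "frjrvrpmbp", "frjwjcrta", "frjwjcrtpsv", "frvymqdjvuaz", "frwcbjmspv", "frwcwzkz", "fvsm", "fvsrnlho"
Leaf count: 15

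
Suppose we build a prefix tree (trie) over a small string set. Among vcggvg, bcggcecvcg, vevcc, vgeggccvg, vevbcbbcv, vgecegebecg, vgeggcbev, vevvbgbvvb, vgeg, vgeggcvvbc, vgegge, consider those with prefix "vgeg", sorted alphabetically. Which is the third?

DFS of the "vgeg" subtree visits, in order: "vgeg", "vgeggcbev", "vgeggccvg", "vgeggcvvbc", "vgegge"
Position 3: vgeggccvg

vgeggccvg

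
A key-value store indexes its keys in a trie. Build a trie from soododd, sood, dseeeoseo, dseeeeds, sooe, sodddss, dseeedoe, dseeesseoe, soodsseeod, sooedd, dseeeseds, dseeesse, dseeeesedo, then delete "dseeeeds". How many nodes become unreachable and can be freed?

2

Walk "dseeeeds" from the leaf back toward the root, removing each node that no remaining word uses.
The suffix "ds" (2 nodes) is used only by "dseeeeds"; the node for "dseeee" still has the child "s", so pruning stops there.
Nodes removed: 2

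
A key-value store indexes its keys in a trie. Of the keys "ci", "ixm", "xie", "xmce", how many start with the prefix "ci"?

1

Traverse to the node for "ci", then collect every word in that subtree.
Matches: "ci"
Count: 1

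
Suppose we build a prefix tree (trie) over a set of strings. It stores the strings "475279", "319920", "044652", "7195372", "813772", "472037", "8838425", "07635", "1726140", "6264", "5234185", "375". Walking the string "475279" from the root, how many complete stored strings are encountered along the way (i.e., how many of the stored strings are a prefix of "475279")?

Walk "475279" from the root; an end-of-word marker is hit whenever a stored word is a prefix of "475279".
Prefixes of the query that are stored words: "475279"
Count: 1

1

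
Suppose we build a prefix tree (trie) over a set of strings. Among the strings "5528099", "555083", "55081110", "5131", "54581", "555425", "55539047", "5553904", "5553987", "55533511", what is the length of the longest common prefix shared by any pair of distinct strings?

Equivalently: take the maximum, over all pairs, of their longest common prefix length.
"5553904" and "55539047" agree on "5553904" (7 characters) before diverging; nothing deeper is shared.
Longest shared-prefix length: 7

7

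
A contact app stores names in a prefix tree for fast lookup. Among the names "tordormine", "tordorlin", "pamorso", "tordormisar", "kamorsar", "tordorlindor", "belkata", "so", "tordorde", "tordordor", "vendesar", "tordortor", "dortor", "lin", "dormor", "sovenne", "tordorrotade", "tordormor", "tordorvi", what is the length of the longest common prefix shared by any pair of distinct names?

9

The deepest shared node is where two words last agree before diverging.
e.g. "tordorlin" and "tordorlindor" share the prefix "tordorlin" of length 9; no pair shares a longer one.
Longest shared-prefix length: 9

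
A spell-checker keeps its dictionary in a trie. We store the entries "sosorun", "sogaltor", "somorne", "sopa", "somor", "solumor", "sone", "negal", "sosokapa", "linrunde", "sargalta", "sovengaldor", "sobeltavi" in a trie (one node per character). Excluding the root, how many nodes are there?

67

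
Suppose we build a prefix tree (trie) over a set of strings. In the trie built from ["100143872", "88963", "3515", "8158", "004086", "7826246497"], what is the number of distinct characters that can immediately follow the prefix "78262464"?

1

Follow the path "78262464" to its node, then look at its outgoing edges.
Distinct next characters after "78262464": 9.
That node has 1 child edge.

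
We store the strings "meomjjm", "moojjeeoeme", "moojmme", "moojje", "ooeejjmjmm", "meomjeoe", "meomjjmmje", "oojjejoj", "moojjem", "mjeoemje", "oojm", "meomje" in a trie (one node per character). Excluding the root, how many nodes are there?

Trace insertions, counting only characters that open a new branch:
  "meomjjm" → 7 new (m, e, o, m, j, j, m)
  "moojjeeoeme" → prefix "m" already present; 10 new (o, o, j, j, e, e, o, e, m, e)
  "moojmme" → prefix "mooj" already present; 3 new (m, m, e)
  "moojje" → prefix "moojje" already present; 0 new (none)
  "ooeejjmjmm" → 10 new (o, o, e, e, j, j, m, j, m, m)
  "meomjeoe" → prefix "meomj" already present; 3 new (e, o, e)
  "meomjjmmje" → prefix "meomjjm" already present; 3 new (m, j, e)
  "oojjejoj" → prefix "oo" already present; 6 new (j, j, e, j, o, j)
  "moojjem" → prefix "moojje" already present; 1 new (m)
  "mjeoemje" → prefix "m" already present; 7 new (j, e, o, e, m, j, e)
  "oojm" → prefix "ooj" already present; 1 new (m)
  "meomje" → prefix "meomje" already present; 0 new (none)
Total nodes = 7 + 10 + 3 + 0 + 10 + 3 + 3 + 6 + 1 + 7 + 1 + 0 = 51

51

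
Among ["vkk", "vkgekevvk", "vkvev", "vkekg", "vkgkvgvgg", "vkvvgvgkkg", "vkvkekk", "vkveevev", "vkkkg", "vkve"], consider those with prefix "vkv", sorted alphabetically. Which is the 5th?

Words with prefix "vkv", in lexicographic order: "vkve", "vkveevev", "vkvev", "vkvkekk", "vkvvgvgkkg"
The 5th is vkvvgvgkkg.

vkvvgvgkkg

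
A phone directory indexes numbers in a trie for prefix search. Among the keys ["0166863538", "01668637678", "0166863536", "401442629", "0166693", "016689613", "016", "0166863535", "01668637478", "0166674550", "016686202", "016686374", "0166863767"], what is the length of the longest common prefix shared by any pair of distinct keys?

10

Look for the deepest trie node that still has at least two words in its subtree.
"0166863767" and "01668637678" agree on "0166863767" (10 characters) before diverging; nothing deeper is shared.
Longest shared-prefix length: 10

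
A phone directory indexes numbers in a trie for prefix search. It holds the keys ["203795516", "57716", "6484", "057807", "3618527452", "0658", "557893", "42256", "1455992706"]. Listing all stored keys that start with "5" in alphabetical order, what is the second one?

57716

DFS of the "5" subtree visits, in order: "557893", "57716"
The 2nd is 57716.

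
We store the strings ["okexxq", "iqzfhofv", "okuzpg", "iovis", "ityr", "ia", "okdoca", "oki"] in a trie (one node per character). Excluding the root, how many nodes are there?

Insert word by word; a character creates a node only if that edge doesn't already exist:
  "okexxq" → 6 new (o, k, e, x, x, q)
  "iqzfhofv" → 8 new (i, q, z, f, h, o, f, v)
  "okuzpg" → prefix "ok" already present; 4 new (u, z, p, g)
  "iovis" → prefix "i" already present; 4 new (o, v, i, s)
  "ityr" → prefix "i" already present; 3 new (t, y, r)
  "ia" → prefix "i" already present; 1 new (a)
  "okdoca" → prefix "ok" already present; 4 new (d, o, c, a)
  "oki" → prefix "ok" already present; 1 new (i)
Total nodes = 6 + 8 + 4 + 4 + 3 + 1 + 4 + 1 = 31

31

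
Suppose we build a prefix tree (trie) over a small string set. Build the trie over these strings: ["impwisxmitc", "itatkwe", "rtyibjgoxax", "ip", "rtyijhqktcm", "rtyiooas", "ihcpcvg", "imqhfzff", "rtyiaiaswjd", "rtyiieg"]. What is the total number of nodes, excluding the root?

62

Count nodes per top-level branch (shared prefixes stored once):
  'i'-branch (ihcpcvg, impwisxmitc, imqhfzff, ip, itatkwe): 30 nodes
  'r'-branch (rtyiaiaswjd, rtyibjgoxax, rtyiieg, rtyijhqktcm, rtyiooas): 32 nodes
Sum: 62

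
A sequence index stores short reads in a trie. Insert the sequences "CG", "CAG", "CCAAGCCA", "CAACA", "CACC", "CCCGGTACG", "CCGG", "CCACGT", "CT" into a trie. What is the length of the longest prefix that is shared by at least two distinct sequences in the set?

3

The deepest shared node is where two words last agree before diverging.
e.g. "CCAAGCCA" and "CCACGT" share the prefix "CCA" of length 3; no pair shares a longer one.
Longest shared-prefix length: 3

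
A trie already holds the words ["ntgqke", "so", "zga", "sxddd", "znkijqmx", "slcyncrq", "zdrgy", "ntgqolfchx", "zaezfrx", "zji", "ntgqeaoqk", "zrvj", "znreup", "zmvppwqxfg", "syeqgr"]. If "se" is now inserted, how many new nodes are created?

1

"s" is already a path in the trie; the remaining "e" must be added.
Each of the 1 remaining characters creates one node.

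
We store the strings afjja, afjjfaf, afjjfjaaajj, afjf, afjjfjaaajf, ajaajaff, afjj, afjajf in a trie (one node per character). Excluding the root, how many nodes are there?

Trace insertions, counting only characters that open a new branch:
  "afjja" → 5 new (a, f, j, j, a)
  "afjjfaf" → prefix "afjj" already present; 3 new (f, a, f)
  "afjjfjaaajj" → prefix "afjjf" already present; 6 new (j, a, a, a, j, j)
  "afjf" → prefix "afj" already present; 1 new (f)
  "afjjfjaaajf" → prefix "afjjfjaaaj" already present; 1 new (f)
  "ajaajaff" → prefix "a" already present; 7 new (j, a, a, j, a, f, f)
  "afjj" → prefix "afjj" already present; 0 new (none)
  "afjajf" → prefix "afj" already present; 3 new (a, j, f)
Total nodes = 5 + 3 + 6 + 1 + 1 + 7 + 0 + 3 = 26

26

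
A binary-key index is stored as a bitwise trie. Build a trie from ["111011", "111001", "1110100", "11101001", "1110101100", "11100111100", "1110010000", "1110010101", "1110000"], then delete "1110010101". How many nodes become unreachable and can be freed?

3

A node on "1110010101"'s path can go only if nothing else ends at it or branches off below it.
The suffix "101" (3 nodes) is used only by "1110010101"; the node for "1110010" still has the child "0", so pruning stops there.
Nodes removed: 3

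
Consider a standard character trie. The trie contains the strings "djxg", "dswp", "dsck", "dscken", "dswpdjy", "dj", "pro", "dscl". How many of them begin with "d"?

7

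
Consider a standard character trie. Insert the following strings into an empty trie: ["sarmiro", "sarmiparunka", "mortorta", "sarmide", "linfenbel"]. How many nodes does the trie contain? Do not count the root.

33

For each word, the new-node count is its length minus the longest prefix already in the trie:
  "sarmiro" → 7 new (s, a, r, m, i, r, o)
  "sarmiparunka" → prefix "sarmi" already present; 7 new (p, a, r, u, n, k, a)
  "mortorta" → 8 new (m, o, r, t, o, r, t, a)
  "sarmide" → prefix "sarmi" already present; 2 new (d, e)
  "linfenbel" → 9 new (l, i, n, f, e, n, b, e, l)
Total nodes = 7 + 7 + 8 + 2 + 9 = 33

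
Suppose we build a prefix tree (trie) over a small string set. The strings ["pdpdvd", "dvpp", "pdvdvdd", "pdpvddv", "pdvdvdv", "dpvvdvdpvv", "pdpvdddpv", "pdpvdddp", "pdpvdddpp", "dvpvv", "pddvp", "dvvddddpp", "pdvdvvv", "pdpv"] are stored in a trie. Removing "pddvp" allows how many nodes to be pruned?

After clearing the end-marker at "pddvp", prune upward until reaching a node still needed by another word.
The suffix "dvp" (3 nodes) is used only by "pddvp"; the node for "pd" still has the child "p", so pruning stops there.
Nodes removed: 3

3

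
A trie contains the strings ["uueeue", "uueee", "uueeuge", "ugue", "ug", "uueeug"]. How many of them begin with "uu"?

4

Filter for entries beginning with "uu":
Words under "uu": uueee, uueeue, uueeug, uueeuge
Count: 4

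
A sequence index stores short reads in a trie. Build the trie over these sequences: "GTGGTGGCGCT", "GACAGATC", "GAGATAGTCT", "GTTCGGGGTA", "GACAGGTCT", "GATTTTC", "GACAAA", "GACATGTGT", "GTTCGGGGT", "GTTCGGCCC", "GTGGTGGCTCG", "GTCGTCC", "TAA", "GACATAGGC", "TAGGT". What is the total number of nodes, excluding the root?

71

Trace insertions, counting only characters that open a new branch:
  "GTGGTGGCGCT" → 11 new (G, T, G, G, T, G, G, C, G, C, T)
  "GACAGATC" → prefix "G" already present; 7 new (A, C, A, G, A, T, C)
  "GAGATAGTCT" → prefix "GA" already present; 8 new (G, A, T, A, G, T, C, T)
  "GTTCGGGGTA" → prefix "GT" already present; 8 new (T, C, G, G, G, G, T, A)
  "GACAGGTCT" → prefix "GACAG" already present; 4 new (G, T, C, T)
  "GATTTTC" → prefix "GA" already present; 5 new (T, T, T, T, C)
  "GACAAA" → prefix "GACA" already present; 2 new (A, A)
  "GACATGTGT" → prefix "GACA" already present; 5 new (T, G, T, G, T)
  "GTTCGGGGT" → prefix "GTTCGGGGT" already present; 0 new (none)
  "GTTCGGCCC" → prefix "GTTCGG" already present; 3 new (C, C, C)
  "GTGGTGGCTCG" → prefix "GTGGTGGC" already present; 3 new (T, C, G)
  "GTCGTCC" → prefix "GT" already present; 5 new (C, G, T, C, C)
  "TAA" → 3 new (T, A, A)
  "GACATAGGC" → prefix "GACAT" already present; 4 new (A, G, G, C)
  "TAGGT" → prefix "TA" already present; 3 new (G, G, T)
Total nodes = 11 + 7 + 8 + 8 + 4 + 5 + 2 + 5 + 0 + 3 + 3 + 5 + 3 + 4 + 3 = 71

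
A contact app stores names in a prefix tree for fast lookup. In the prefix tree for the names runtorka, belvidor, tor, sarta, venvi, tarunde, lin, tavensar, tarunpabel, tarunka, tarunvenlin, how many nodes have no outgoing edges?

11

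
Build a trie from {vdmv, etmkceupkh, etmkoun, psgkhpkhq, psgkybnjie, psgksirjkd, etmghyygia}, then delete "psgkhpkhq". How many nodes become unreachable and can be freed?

5

Walk "psgkhpkhq" from the leaf back toward the root, removing each node that no remaining word uses.
The suffix "hpkhq" (5 nodes) is used only by "psgkhpkhq"; the node for "psgk" still has the child "y", so pruning stops there.
Nodes removed: 5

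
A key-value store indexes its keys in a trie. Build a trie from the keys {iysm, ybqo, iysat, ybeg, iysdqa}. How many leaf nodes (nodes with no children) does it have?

5

Leaves are exactly the stored words that no other stored word extends.
Those words: "iysat", "iysdqa", "iysm", "ybeg", "ybqo"
Leaf count: 5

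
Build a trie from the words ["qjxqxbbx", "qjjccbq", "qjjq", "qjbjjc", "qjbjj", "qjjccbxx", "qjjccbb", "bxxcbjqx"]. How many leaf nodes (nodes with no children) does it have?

7

A leaf is a node with no children — equivalently, the end of a word that is not a proper prefix of any other stored word.
Those words: "bxxcbjqx", "qjbjjc", "qjjccbb", "qjjccbq", "qjjccbxx", "qjjq", "qjxqxbbx"
Leaf count: 7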